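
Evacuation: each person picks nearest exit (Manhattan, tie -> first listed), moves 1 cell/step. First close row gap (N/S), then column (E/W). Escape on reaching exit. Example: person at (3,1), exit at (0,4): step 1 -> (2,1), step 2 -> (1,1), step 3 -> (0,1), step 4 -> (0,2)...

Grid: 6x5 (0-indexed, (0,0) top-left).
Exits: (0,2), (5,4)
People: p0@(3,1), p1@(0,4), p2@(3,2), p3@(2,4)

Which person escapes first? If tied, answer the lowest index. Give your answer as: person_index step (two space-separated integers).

Answer: 1 2

Derivation:
Step 1: p0:(3,1)->(2,1) | p1:(0,4)->(0,3) | p2:(3,2)->(2,2) | p3:(2,4)->(3,4)
Step 2: p0:(2,1)->(1,1) | p1:(0,3)->(0,2)->EXIT | p2:(2,2)->(1,2) | p3:(3,4)->(4,4)
Step 3: p0:(1,1)->(0,1) | p1:escaped | p2:(1,2)->(0,2)->EXIT | p3:(4,4)->(5,4)->EXIT
Step 4: p0:(0,1)->(0,2)->EXIT | p1:escaped | p2:escaped | p3:escaped
Exit steps: [4, 2, 3, 3]
First to escape: p1 at step 2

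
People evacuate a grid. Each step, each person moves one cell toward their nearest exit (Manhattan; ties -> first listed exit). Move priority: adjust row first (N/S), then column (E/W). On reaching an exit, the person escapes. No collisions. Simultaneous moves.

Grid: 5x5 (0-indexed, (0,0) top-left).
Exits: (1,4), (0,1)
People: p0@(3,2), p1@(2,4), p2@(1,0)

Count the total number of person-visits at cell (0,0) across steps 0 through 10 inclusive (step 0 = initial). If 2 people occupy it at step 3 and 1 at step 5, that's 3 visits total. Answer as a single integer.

Answer: 1

Derivation:
Step 0: p0@(3,2) p1@(2,4) p2@(1,0) -> at (0,0): 0 [-], cum=0
Step 1: p0@(2,2) p1@ESC p2@(0,0) -> at (0,0): 1 [p2], cum=1
Step 2: p0@(1,2) p1@ESC p2@ESC -> at (0,0): 0 [-], cum=1
Step 3: p0@(1,3) p1@ESC p2@ESC -> at (0,0): 0 [-], cum=1
Step 4: p0@ESC p1@ESC p2@ESC -> at (0,0): 0 [-], cum=1
Total visits = 1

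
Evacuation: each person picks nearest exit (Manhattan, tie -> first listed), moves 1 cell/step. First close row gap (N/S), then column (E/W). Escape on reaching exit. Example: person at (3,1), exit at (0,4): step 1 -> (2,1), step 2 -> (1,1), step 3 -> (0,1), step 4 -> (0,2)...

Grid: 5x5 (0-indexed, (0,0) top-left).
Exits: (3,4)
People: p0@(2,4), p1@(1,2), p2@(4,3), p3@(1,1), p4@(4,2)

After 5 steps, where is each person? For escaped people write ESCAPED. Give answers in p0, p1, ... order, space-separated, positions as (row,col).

Step 1: p0:(2,4)->(3,4)->EXIT | p1:(1,2)->(2,2) | p2:(4,3)->(3,3) | p3:(1,1)->(2,1) | p4:(4,2)->(3,2)
Step 2: p0:escaped | p1:(2,2)->(3,2) | p2:(3,3)->(3,4)->EXIT | p3:(2,1)->(3,1) | p4:(3,2)->(3,3)
Step 3: p0:escaped | p1:(3,2)->(3,3) | p2:escaped | p3:(3,1)->(3,2) | p4:(3,3)->(3,4)->EXIT
Step 4: p0:escaped | p1:(3,3)->(3,4)->EXIT | p2:escaped | p3:(3,2)->(3,3) | p4:escaped
Step 5: p0:escaped | p1:escaped | p2:escaped | p3:(3,3)->(3,4)->EXIT | p4:escaped

ESCAPED ESCAPED ESCAPED ESCAPED ESCAPED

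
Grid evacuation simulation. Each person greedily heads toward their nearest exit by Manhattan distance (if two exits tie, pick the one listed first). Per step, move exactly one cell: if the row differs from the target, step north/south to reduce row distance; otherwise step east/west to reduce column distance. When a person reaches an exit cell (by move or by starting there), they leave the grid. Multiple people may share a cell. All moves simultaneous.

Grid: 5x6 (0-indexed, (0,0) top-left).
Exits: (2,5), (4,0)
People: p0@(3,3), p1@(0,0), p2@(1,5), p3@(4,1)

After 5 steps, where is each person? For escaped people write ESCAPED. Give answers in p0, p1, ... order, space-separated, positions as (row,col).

Step 1: p0:(3,3)->(2,3) | p1:(0,0)->(1,0) | p2:(1,5)->(2,5)->EXIT | p3:(4,1)->(4,0)->EXIT
Step 2: p0:(2,3)->(2,4) | p1:(1,0)->(2,0) | p2:escaped | p3:escaped
Step 3: p0:(2,4)->(2,5)->EXIT | p1:(2,0)->(3,0) | p2:escaped | p3:escaped
Step 4: p0:escaped | p1:(3,0)->(4,0)->EXIT | p2:escaped | p3:escaped

ESCAPED ESCAPED ESCAPED ESCAPED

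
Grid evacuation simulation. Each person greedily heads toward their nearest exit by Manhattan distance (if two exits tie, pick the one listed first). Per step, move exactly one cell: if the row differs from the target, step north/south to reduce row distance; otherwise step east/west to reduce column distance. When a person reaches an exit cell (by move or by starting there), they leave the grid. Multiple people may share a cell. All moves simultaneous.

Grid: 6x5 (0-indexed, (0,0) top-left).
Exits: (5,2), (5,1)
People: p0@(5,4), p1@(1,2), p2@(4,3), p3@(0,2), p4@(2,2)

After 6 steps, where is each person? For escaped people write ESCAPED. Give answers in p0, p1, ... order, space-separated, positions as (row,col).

Step 1: p0:(5,4)->(5,3) | p1:(1,2)->(2,2) | p2:(4,3)->(5,3) | p3:(0,2)->(1,2) | p4:(2,2)->(3,2)
Step 2: p0:(5,3)->(5,2)->EXIT | p1:(2,2)->(3,2) | p2:(5,3)->(5,2)->EXIT | p3:(1,2)->(2,2) | p4:(3,2)->(4,2)
Step 3: p0:escaped | p1:(3,2)->(4,2) | p2:escaped | p3:(2,2)->(3,2) | p4:(4,2)->(5,2)->EXIT
Step 4: p0:escaped | p1:(4,2)->(5,2)->EXIT | p2:escaped | p3:(3,2)->(4,2) | p4:escaped
Step 5: p0:escaped | p1:escaped | p2:escaped | p3:(4,2)->(5,2)->EXIT | p4:escaped

ESCAPED ESCAPED ESCAPED ESCAPED ESCAPED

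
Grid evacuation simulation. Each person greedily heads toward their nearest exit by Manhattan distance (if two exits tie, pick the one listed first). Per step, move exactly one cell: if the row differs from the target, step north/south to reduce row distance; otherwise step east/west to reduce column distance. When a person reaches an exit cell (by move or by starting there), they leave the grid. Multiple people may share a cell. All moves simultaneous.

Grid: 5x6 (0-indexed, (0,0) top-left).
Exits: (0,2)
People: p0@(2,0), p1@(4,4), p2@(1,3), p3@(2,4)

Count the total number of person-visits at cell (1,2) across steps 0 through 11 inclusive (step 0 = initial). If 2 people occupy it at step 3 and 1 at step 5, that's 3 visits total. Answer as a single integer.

Answer: 0

Derivation:
Step 0: p0@(2,0) p1@(4,4) p2@(1,3) p3@(2,4) -> at (1,2): 0 [-], cum=0
Step 1: p0@(1,0) p1@(3,4) p2@(0,3) p3@(1,4) -> at (1,2): 0 [-], cum=0
Step 2: p0@(0,0) p1@(2,4) p2@ESC p3@(0,4) -> at (1,2): 0 [-], cum=0
Step 3: p0@(0,1) p1@(1,4) p2@ESC p3@(0,3) -> at (1,2): 0 [-], cum=0
Step 4: p0@ESC p1@(0,4) p2@ESC p3@ESC -> at (1,2): 0 [-], cum=0
Step 5: p0@ESC p1@(0,3) p2@ESC p3@ESC -> at (1,2): 0 [-], cum=0
Step 6: p0@ESC p1@ESC p2@ESC p3@ESC -> at (1,2): 0 [-], cum=0
Total visits = 0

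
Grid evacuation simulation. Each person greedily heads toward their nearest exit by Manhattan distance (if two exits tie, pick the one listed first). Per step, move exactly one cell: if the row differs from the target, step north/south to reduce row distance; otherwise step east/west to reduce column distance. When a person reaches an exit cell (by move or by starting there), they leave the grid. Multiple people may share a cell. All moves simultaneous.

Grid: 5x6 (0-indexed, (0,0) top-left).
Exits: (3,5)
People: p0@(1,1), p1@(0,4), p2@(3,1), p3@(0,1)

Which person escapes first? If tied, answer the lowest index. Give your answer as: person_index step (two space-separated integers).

Step 1: p0:(1,1)->(2,1) | p1:(0,4)->(1,4) | p2:(3,1)->(3,2) | p3:(0,1)->(1,1)
Step 2: p0:(2,1)->(3,1) | p1:(1,4)->(2,4) | p2:(3,2)->(3,3) | p3:(1,1)->(2,1)
Step 3: p0:(3,1)->(3,2) | p1:(2,4)->(3,4) | p2:(3,3)->(3,4) | p3:(2,1)->(3,1)
Step 4: p0:(3,2)->(3,3) | p1:(3,4)->(3,5)->EXIT | p2:(3,4)->(3,5)->EXIT | p3:(3,1)->(3,2)
Step 5: p0:(3,3)->(3,4) | p1:escaped | p2:escaped | p3:(3,2)->(3,3)
Step 6: p0:(3,4)->(3,5)->EXIT | p1:escaped | p2:escaped | p3:(3,3)->(3,4)
Step 7: p0:escaped | p1:escaped | p2:escaped | p3:(3,4)->(3,5)->EXIT
Exit steps: [6, 4, 4, 7]
First to escape: p1 at step 4

Answer: 1 4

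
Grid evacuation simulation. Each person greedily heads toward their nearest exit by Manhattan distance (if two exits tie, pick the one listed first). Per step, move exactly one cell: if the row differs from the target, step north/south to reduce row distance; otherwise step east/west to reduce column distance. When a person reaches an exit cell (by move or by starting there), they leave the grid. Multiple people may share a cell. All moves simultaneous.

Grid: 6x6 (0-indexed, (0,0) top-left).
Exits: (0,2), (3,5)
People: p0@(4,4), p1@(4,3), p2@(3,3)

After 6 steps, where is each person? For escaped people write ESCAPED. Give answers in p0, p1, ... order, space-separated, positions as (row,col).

Step 1: p0:(4,4)->(3,4) | p1:(4,3)->(3,3) | p2:(3,3)->(3,4)
Step 2: p0:(3,4)->(3,5)->EXIT | p1:(3,3)->(3,4) | p2:(3,4)->(3,5)->EXIT
Step 3: p0:escaped | p1:(3,4)->(3,5)->EXIT | p2:escaped

ESCAPED ESCAPED ESCAPED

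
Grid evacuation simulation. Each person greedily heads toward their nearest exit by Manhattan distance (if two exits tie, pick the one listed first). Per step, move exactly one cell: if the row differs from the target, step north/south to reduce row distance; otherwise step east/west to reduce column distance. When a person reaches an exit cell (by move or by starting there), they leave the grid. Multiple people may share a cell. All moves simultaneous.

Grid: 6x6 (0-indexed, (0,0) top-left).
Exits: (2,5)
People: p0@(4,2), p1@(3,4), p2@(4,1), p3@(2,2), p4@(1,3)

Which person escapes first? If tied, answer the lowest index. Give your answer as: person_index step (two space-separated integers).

Answer: 1 2

Derivation:
Step 1: p0:(4,2)->(3,2) | p1:(3,4)->(2,4) | p2:(4,1)->(3,1) | p3:(2,2)->(2,3) | p4:(1,3)->(2,3)
Step 2: p0:(3,2)->(2,2) | p1:(2,4)->(2,5)->EXIT | p2:(3,1)->(2,1) | p3:(2,3)->(2,4) | p4:(2,3)->(2,4)
Step 3: p0:(2,2)->(2,3) | p1:escaped | p2:(2,1)->(2,2) | p3:(2,4)->(2,5)->EXIT | p4:(2,4)->(2,5)->EXIT
Step 4: p0:(2,3)->(2,4) | p1:escaped | p2:(2,2)->(2,3) | p3:escaped | p4:escaped
Step 5: p0:(2,4)->(2,5)->EXIT | p1:escaped | p2:(2,3)->(2,4) | p3:escaped | p4:escaped
Step 6: p0:escaped | p1:escaped | p2:(2,4)->(2,5)->EXIT | p3:escaped | p4:escaped
Exit steps: [5, 2, 6, 3, 3]
First to escape: p1 at step 2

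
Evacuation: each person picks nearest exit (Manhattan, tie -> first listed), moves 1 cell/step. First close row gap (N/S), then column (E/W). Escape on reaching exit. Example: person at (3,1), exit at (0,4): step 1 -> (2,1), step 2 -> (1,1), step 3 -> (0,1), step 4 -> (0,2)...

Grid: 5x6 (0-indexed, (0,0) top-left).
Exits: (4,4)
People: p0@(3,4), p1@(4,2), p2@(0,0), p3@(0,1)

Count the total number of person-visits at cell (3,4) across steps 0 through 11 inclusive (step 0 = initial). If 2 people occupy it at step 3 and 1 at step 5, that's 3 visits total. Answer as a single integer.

Answer: 1

Derivation:
Step 0: p0@(3,4) p1@(4,2) p2@(0,0) p3@(0,1) -> at (3,4): 1 [p0], cum=1
Step 1: p0@ESC p1@(4,3) p2@(1,0) p3@(1,1) -> at (3,4): 0 [-], cum=1
Step 2: p0@ESC p1@ESC p2@(2,0) p3@(2,1) -> at (3,4): 0 [-], cum=1
Step 3: p0@ESC p1@ESC p2@(3,0) p3@(3,1) -> at (3,4): 0 [-], cum=1
Step 4: p0@ESC p1@ESC p2@(4,0) p3@(4,1) -> at (3,4): 0 [-], cum=1
Step 5: p0@ESC p1@ESC p2@(4,1) p3@(4,2) -> at (3,4): 0 [-], cum=1
Step 6: p0@ESC p1@ESC p2@(4,2) p3@(4,3) -> at (3,4): 0 [-], cum=1
Step 7: p0@ESC p1@ESC p2@(4,3) p3@ESC -> at (3,4): 0 [-], cum=1
Step 8: p0@ESC p1@ESC p2@ESC p3@ESC -> at (3,4): 0 [-], cum=1
Total visits = 1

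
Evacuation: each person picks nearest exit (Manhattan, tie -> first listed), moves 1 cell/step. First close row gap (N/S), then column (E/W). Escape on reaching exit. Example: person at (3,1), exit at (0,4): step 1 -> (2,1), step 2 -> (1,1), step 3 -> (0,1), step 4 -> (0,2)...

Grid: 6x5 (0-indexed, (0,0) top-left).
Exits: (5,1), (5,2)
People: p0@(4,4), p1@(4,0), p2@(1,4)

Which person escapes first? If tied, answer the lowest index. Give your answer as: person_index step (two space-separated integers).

Step 1: p0:(4,4)->(5,4) | p1:(4,0)->(5,0) | p2:(1,4)->(2,4)
Step 2: p0:(5,4)->(5,3) | p1:(5,0)->(5,1)->EXIT | p2:(2,4)->(3,4)
Step 3: p0:(5,3)->(5,2)->EXIT | p1:escaped | p2:(3,4)->(4,4)
Step 4: p0:escaped | p1:escaped | p2:(4,4)->(5,4)
Step 5: p0:escaped | p1:escaped | p2:(5,4)->(5,3)
Step 6: p0:escaped | p1:escaped | p2:(5,3)->(5,2)->EXIT
Exit steps: [3, 2, 6]
First to escape: p1 at step 2

Answer: 1 2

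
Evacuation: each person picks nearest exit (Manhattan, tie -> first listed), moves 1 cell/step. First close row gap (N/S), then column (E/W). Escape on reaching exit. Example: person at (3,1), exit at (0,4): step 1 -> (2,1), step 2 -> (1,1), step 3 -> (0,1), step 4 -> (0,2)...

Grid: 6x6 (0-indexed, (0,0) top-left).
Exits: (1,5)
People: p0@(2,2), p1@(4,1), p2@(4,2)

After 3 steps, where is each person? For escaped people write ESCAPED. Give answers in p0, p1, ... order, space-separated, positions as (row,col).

Step 1: p0:(2,2)->(1,2) | p1:(4,1)->(3,1) | p2:(4,2)->(3,2)
Step 2: p0:(1,2)->(1,3) | p1:(3,1)->(2,1) | p2:(3,2)->(2,2)
Step 3: p0:(1,3)->(1,4) | p1:(2,1)->(1,1) | p2:(2,2)->(1,2)

(1,4) (1,1) (1,2)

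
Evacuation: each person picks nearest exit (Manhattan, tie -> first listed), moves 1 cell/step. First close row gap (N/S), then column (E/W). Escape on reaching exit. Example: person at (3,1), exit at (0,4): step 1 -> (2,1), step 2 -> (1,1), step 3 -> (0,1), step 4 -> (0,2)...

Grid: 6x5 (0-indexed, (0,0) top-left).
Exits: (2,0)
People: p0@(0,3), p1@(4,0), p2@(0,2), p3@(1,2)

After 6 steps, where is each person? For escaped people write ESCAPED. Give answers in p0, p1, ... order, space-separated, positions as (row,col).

Step 1: p0:(0,3)->(1,3) | p1:(4,0)->(3,0) | p2:(0,2)->(1,2) | p3:(1,2)->(2,2)
Step 2: p0:(1,3)->(2,3) | p1:(3,0)->(2,0)->EXIT | p2:(1,2)->(2,2) | p3:(2,2)->(2,1)
Step 3: p0:(2,3)->(2,2) | p1:escaped | p2:(2,2)->(2,1) | p3:(2,1)->(2,0)->EXIT
Step 4: p0:(2,2)->(2,1) | p1:escaped | p2:(2,1)->(2,0)->EXIT | p3:escaped
Step 5: p0:(2,1)->(2,0)->EXIT | p1:escaped | p2:escaped | p3:escaped

ESCAPED ESCAPED ESCAPED ESCAPED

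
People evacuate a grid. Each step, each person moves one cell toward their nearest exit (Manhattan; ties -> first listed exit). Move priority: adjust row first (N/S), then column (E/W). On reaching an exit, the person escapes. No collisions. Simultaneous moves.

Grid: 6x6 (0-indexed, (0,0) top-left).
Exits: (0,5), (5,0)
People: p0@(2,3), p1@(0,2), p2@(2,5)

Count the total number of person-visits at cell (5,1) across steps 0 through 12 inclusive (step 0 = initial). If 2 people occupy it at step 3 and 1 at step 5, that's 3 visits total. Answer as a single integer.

Answer: 0

Derivation:
Step 0: p0@(2,3) p1@(0,2) p2@(2,5) -> at (5,1): 0 [-], cum=0
Step 1: p0@(1,3) p1@(0,3) p2@(1,5) -> at (5,1): 0 [-], cum=0
Step 2: p0@(0,3) p1@(0,4) p2@ESC -> at (5,1): 0 [-], cum=0
Step 3: p0@(0,4) p1@ESC p2@ESC -> at (5,1): 0 [-], cum=0
Step 4: p0@ESC p1@ESC p2@ESC -> at (5,1): 0 [-], cum=0
Total visits = 0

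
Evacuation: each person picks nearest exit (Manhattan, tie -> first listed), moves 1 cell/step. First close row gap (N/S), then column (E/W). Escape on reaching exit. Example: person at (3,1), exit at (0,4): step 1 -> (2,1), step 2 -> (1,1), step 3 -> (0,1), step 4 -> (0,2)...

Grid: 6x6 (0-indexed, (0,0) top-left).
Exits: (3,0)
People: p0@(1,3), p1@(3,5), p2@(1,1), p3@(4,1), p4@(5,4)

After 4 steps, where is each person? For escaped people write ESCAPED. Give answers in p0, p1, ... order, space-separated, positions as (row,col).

Step 1: p0:(1,3)->(2,3) | p1:(3,5)->(3,4) | p2:(1,1)->(2,1) | p3:(4,1)->(3,1) | p4:(5,4)->(4,4)
Step 2: p0:(2,3)->(3,3) | p1:(3,4)->(3,3) | p2:(2,1)->(3,1) | p3:(3,1)->(3,0)->EXIT | p4:(4,4)->(3,4)
Step 3: p0:(3,3)->(3,2) | p1:(3,3)->(3,2) | p2:(3,1)->(3,0)->EXIT | p3:escaped | p4:(3,4)->(3,3)
Step 4: p0:(3,2)->(3,1) | p1:(3,2)->(3,1) | p2:escaped | p3:escaped | p4:(3,3)->(3,2)

(3,1) (3,1) ESCAPED ESCAPED (3,2)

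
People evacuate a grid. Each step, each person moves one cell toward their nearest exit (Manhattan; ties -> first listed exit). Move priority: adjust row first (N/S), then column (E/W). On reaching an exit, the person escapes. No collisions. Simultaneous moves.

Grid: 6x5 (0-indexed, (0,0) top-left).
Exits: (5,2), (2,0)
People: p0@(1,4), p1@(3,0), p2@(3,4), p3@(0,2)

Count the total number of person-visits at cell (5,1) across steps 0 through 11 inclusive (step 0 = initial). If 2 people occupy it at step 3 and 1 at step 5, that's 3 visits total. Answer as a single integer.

Answer: 0

Derivation:
Step 0: p0@(1,4) p1@(3,0) p2@(3,4) p3@(0,2) -> at (5,1): 0 [-], cum=0
Step 1: p0@(2,4) p1@ESC p2@(4,4) p3@(1,2) -> at (5,1): 0 [-], cum=0
Step 2: p0@(2,3) p1@ESC p2@(5,4) p3@(2,2) -> at (5,1): 0 [-], cum=0
Step 3: p0@(2,2) p1@ESC p2@(5,3) p3@(2,1) -> at (5,1): 0 [-], cum=0
Step 4: p0@(2,1) p1@ESC p2@ESC p3@ESC -> at (5,1): 0 [-], cum=0
Step 5: p0@ESC p1@ESC p2@ESC p3@ESC -> at (5,1): 0 [-], cum=0
Total visits = 0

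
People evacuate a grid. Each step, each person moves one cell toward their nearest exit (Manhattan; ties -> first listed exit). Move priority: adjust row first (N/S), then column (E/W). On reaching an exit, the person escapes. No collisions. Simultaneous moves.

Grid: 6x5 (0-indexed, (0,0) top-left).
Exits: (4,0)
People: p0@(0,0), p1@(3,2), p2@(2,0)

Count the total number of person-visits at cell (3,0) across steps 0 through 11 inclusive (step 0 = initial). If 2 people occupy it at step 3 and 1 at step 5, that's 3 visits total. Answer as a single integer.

Answer: 2

Derivation:
Step 0: p0@(0,0) p1@(3,2) p2@(2,0) -> at (3,0): 0 [-], cum=0
Step 1: p0@(1,0) p1@(4,2) p2@(3,0) -> at (3,0): 1 [p2], cum=1
Step 2: p0@(2,0) p1@(4,1) p2@ESC -> at (3,0): 0 [-], cum=1
Step 3: p0@(3,0) p1@ESC p2@ESC -> at (3,0): 1 [p0], cum=2
Step 4: p0@ESC p1@ESC p2@ESC -> at (3,0): 0 [-], cum=2
Total visits = 2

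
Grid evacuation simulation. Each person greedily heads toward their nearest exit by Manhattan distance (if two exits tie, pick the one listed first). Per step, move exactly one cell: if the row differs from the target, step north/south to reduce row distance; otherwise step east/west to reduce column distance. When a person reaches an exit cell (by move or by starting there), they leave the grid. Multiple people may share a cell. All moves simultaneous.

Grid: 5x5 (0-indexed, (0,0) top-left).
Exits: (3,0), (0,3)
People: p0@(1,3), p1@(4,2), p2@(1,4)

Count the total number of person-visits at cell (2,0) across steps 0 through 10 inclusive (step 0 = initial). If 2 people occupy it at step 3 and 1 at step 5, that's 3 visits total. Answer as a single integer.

Answer: 0

Derivation:
Step 0: p0@(1,3) p1@(4,2) p2@(1,4) -> at (2,0): 0 [-], cum=0
Step 1: p0@ESC p1@(3,2) p2@(0,4) -> at (2,0): 0 [-], cum=0
Step 2: p0@ESC p1@(3,1) p2@ESC -> at (2,0): 0 [-], cum=0
Step 3: p0@ESC p1@ESC p2@ESC -> at (2,0): 0 [-], cum=0
Total visits = 0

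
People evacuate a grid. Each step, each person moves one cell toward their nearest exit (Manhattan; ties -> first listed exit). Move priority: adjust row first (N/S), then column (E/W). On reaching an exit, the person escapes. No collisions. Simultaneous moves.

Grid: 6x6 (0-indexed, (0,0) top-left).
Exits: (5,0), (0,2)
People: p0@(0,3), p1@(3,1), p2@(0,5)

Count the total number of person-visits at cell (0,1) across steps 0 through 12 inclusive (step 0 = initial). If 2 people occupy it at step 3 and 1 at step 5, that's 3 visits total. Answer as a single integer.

Step 0: p0@(0,3) p1@(3,1) p2@(0,5) -> at (0,1): 0 [-], cum=0
Step 1: p0@ESC p1@(4,1) p2@(0,4) -> at (0,1): 0 [-], cum=0
Step 2: p0@ESC p1@(5,1) p2@(0,3) -> at (0,1): 0 [-], cum=0
Step 3: p0@ESC p1@ESC p2@ESC -> at (0,1): 0 [-], cum=0
Total visits = 0

Answer: 0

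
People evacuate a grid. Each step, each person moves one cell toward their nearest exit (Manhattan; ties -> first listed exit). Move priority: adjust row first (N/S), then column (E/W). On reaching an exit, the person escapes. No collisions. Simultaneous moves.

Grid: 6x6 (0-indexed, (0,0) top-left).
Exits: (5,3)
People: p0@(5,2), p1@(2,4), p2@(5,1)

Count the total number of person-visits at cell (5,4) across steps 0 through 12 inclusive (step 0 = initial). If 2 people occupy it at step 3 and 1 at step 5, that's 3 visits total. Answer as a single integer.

Step 0: p0@(5,2) p1@(2,4) p2@(5,1) -> at (5,4): 0 [-], cum=0
Step 1: p0@ESC p1@(3,4) p2@(5,2) -> at (5,4): 0 [-], cum=0
Step 2: p0@ESC p1@(4,4) p2@ESC -> at (5,4): 0 [-], cum=0
Step 3: p0@ESC p1@(5,4) p2@ESC -> at (5,4): 1 [p1], cum=1
Step 4: p0@ESC p1@ESC p2@ESC -> at (5,4): 0 [-], cum=1
Total visits = 1

Answer: 1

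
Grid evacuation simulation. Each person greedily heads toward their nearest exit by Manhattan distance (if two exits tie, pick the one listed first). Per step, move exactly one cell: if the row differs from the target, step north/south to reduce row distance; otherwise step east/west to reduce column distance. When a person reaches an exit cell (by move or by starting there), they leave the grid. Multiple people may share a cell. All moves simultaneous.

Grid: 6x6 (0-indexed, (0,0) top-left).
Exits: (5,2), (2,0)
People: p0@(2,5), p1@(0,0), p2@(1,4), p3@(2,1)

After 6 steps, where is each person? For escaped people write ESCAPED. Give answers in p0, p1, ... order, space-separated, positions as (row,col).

Step 1: p0:(2,5)->(2,4) | p1:(0,0)->(1,0) | p2:(1,4)->(2,4) | p3:(2,1)->(2,0)->EXIT
Step 2: p0:(2,4)->(2,3) | p1:(1,0)->(2,0)->EXIT | p2:(2,4)->(2,3) | p3:escaped
Step 3: p0:(2,3)->(2,2) | p1:escaped | p2:(2,3)->(2,2) | p3:escaped
Step 4: p0:(2,2)->(2,1) | p1:escaped | p2:(2,2)->(2,1) | p3:escaped
Step 5: p0:(2,1)->(2,0)->EXIT | p1:escaped | p2:(2,1)->(2,0)->EXIT | p3:escaped

ESCAPED ESCAPED ESCAPED ESCAPED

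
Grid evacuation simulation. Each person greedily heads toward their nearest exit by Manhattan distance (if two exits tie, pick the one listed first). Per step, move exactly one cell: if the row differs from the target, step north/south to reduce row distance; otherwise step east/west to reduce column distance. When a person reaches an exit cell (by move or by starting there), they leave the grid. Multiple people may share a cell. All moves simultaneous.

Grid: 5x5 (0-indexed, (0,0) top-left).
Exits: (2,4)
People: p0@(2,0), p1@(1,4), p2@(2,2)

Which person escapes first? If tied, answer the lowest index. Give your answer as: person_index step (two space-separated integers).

Answer: 1 1

Derivation:
Step 1: p0:(2,0)->(2,1) | p1:(1,4)->(2,4)->EXIT | p2:(2,2)->(2,3)
Step 2: p0:(2,1)->(2,2) | p1:escaped | p2:(2,3)->(2,4)->EXIT
Step 3: p0:(2,2)->(2,3) | p1:escaped | p2:escaped
Step 4: p0:(2,3)->(2,4)->EXIT | p1:escaped | p2:escaped
Exit steps: [4, 1, 2]
First to escape: p1 at step 1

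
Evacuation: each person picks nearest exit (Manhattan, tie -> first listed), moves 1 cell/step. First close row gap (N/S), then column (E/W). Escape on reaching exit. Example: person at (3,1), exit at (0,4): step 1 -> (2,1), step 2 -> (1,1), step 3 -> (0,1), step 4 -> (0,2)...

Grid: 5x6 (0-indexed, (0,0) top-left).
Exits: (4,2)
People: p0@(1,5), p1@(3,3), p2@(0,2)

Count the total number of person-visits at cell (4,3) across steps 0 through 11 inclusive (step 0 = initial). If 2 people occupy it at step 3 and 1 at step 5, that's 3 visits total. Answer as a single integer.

Answer: 2

Derivation:
Step 0: p0@(1,5) p1@(3,3) p2@(0,2) -> at (4,3): 0 [-], cum=0
Step 1: p0@(2,5) p1@(4,3) p2@(1,2) -> at (4,3): 1 [p1], cum=1
Step 2: p0@(3,5) p1@ESC p2@(2,2) -> at (4,3): 0 [-], cum=1
Step 3: p0@(4,5) p1@ESC p2@(3,2) -> at (4,3): 0 [-], cum=1
Step 4: p0@(4,4) p1@ESC p2@ESC -> at (4,3): 0 [-], cum=1
Step 5: p0@(4,3) p1@ESC p2@ESC -> at (4,3): 1 [p0], cum=2
Step 6: p0@ESC p1@ESC p2@ESC -> at (4,3): 0 [-], cum=2
Total visits = 2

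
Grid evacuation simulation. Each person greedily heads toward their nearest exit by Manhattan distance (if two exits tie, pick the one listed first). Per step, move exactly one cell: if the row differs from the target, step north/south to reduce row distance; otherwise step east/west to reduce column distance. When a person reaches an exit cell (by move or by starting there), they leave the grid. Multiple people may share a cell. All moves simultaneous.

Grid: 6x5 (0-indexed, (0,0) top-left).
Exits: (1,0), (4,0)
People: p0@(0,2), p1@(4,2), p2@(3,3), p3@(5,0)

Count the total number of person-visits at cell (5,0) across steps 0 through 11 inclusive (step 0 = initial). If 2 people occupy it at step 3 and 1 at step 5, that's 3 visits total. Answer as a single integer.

Step 0: p0@(0,2) p1@(4,2) p2@(3,3) p3@(5,0) -> at (5,0): 1 [p3], cum=1
Step 1: p0@(1,2) p1@(4,1) p2@(4,3) p3@ESC -> at (5,0): 0 [-], cum=1
Step 2: p0@(1,1) p1@ESC p2@(4,2) p3@ESC -> at (5,0): 0 [-], cum=1
Step 3: p0@ESC p1@ESC p2@(4,1) p3@ESC -> at (5,0): 0 [-], cum=1
Step 4: p0@ESC p1@ESC p2@ESC p3@ESC -> at (5,0): 0 [-], cum=1
Total visits = 1

Answer: 1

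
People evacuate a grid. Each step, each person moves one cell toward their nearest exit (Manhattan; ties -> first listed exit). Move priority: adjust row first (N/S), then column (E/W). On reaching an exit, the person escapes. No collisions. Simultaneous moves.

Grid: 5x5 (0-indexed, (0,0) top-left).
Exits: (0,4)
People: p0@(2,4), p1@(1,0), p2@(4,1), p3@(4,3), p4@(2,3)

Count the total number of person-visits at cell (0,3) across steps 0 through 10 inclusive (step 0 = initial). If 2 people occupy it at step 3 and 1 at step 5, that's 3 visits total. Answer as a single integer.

Answer: 4

Derivation:
Step 0: p0@(2,4) p1@(1,0) p2@(4,1) p3@(4,3) p4@(2,3) -> at (0,3): 0 [-], cum=0
Step 1: p0@(1,4) p1@(0,0) p2@(3,1) p3@(3,3) p4@(1,3) -> at (0,3): 0 [-], cum=0
Step 2: p0@ESC p1@(0,1) p2@(2,1) p3@(2,3) p4@(0,3) -> at (0,3): 1 [p4], cum=1
Step 3: p0@ESC p1@(0,2) p2@(1,1) p3@(1,3) p4@ESC -> at (0,3): 0 [-], cum=1
Step 4: p0@ESC p1@(0,3) p2@(0,1) p3@(0,3) p4@ESC -> at (0,3): 2 [p1,p3], cum=3
Step 5: p0@ESC p1@ESC p2@(0,2) p3@ESC p4@ESC -> at (0,3): 0 [-], cum=3
Step 6: p0@ESC p1@ESC p2@(0,3) p3@ESC p4@ESC -> at (0,3): 1 [p2], cum=4
Step 7: p0@ESC p1@ESC p2@ESC p3@ESC p4@ESC -> at (0,3): 0 [-], cum=4
Total visits = 4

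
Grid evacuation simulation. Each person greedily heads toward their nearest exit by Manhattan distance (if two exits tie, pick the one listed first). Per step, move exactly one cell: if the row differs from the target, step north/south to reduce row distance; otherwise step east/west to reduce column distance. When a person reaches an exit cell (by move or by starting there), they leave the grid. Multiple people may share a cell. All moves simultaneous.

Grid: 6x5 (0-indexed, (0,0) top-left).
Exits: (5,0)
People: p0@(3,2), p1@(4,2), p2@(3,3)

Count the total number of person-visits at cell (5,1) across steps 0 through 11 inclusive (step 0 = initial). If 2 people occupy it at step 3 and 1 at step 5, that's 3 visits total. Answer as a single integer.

Step 0: p0@(3,2) p1@(4,2) p2@(3,3) -> at (5,1): 0 [-], cum=0
Step 1: p0@(4,2) p1@(5,2) p2@(4,3) -> at (5,1): 0 [-], cum=0
Step 2: p0@(5,2) p1@(5,1) p2@(5,3) -> at (5,1): 1 [p1], cum=1
Step 3: p0@(5,1) p1@ESC p2@(5,2) -> at (5,1): 1 [p0], cum=2
Step 4: p0@ESC p1@ESC p2@(5,1) -> at (5,1): 1 [p2], cum=3
Step 5: p0@ESC p1@ESC p2@ESC -> at (5,1): 0 [-], cum=3
Total visits = 3

Answer: 3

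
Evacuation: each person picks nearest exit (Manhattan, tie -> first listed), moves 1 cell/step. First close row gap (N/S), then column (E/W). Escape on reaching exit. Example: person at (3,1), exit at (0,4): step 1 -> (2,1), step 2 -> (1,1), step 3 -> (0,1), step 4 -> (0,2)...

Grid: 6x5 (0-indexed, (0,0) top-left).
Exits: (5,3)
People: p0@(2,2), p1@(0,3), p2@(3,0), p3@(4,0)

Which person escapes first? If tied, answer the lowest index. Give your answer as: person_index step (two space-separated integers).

Answer: 0 4

Derivation:
Step 1: p0:(2,2)->(3,2) | p1:(0,3)->(1,3) | p2:(3,0)->(4,0) | p3:(4,0)->(5,0)
Step 2: p0:(3,2)->(4,2) | p1:(1,3)->(2,3) | p2:(4,0)->(5,0) | p3:(5,0)->(5,1)
Step 3: p0:(4,2)->(5,2) | p1:(2,3)->(3,3) | p2:(5,0)->(5,1) | p3:(5,1)->(5,2)
Step 4: p0:(5,2)->(5,3)->EXIT | p1:(3,3)->(4,3) | p2:(5,1)->(5,2) | p3:(5,2)->(5,3)->EXIT
Step 5: p0:escaped | p1:(4,3)->(5,3)->EXIT | p2:(5,2)->(5,3)->EXIT | p3:escaped
Exit steps: [4, 5, 5, 4]
First to escape: p0 at step 4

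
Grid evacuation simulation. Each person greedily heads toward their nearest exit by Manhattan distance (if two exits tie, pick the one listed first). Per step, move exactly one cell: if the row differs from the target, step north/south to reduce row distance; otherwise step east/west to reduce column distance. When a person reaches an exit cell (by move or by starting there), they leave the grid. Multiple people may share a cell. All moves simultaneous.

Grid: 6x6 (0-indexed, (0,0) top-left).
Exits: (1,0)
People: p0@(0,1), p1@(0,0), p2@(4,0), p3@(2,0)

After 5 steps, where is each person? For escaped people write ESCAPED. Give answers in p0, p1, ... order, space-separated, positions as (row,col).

Step 1: p0:(0,1)->(1,1) | p1:(0,0)->(1,0)->EXIT | p2:(4,0)->(3,0) | p3:(2,0)->(1,0)->EXIT
Step 2: p0:(1,1)->(1,0)->EXIT | p1:escaped | p2:(3,0)->(2,0) | p3:escaped
Step 3: p0:escaped | p1:escaped | p2:(2,0)->(1,0)->EXIT | p3:escaped

ESCAPED ESCAPED ESCAPED ESCAPED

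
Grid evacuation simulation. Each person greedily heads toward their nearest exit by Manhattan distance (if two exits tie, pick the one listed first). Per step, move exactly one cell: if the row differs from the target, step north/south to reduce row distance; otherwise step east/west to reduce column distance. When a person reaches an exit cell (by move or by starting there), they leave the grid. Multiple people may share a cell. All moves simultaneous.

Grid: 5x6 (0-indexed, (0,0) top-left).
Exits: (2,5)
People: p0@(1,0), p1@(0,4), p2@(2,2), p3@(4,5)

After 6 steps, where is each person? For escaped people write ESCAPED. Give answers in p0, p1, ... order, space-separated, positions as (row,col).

Step 1: p0:(1,0)->(2,0) | p1:(0,4)->(1,4) | p2:(2,2)->(2,3) | p3:(4,5)->(3,5)
Step 2: p0:(2,0)->(2,1) | p1:(1,4)->(2,4) | p2:(2,3)->(2,4) | p3:(3,5)->(2,5)->EXIT
Step 3: p0:(2,1)->(2,2) | p1:(2,4)->(2,5)->EXIT | p2:(2,4)->(2,5)->EXIT | p3:escaped
Step 4: p0:(2,2)->(2,3) | p1:escaped | p2:escaped | p3:escaped
Step 5: p0:(2,3)->(2,4) | p1:escaped | p2:escaped | p3:escaped
Step 6: p0:(2,4)->(2,5)->EXIT | p1:escaped | p2:escaped | p3:escaped

ESCAPED ESCAPED ESCAPED ESCAPED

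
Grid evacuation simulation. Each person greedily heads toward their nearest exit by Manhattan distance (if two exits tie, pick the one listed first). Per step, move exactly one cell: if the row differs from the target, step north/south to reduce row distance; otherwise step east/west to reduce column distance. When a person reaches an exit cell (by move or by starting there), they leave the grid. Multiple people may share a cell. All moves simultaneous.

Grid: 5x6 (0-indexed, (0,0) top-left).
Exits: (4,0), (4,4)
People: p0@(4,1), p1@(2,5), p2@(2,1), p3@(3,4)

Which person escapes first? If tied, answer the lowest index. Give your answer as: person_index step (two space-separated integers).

Step 1: p0:(4,1)->(4,0)->EXIT | p1:(2,5)->(3,5) | p2:(2,1)->(3,1) | p3:(3,4)->(4,4)->EXIT
Step 2: p0:escaped | p1:(3,5)->(4,5) | p2:(3,1)->(4,1) | p3:escaped
Step 3: p0:escaped | p1:(4,5)->(4,4)->EXIT | p2:(4,1)->(4,0)->EXIT | p3:escaped
Exit steps: [1, 3, 3, 1]
First to escape: p0 at step 1

Answer: 0 1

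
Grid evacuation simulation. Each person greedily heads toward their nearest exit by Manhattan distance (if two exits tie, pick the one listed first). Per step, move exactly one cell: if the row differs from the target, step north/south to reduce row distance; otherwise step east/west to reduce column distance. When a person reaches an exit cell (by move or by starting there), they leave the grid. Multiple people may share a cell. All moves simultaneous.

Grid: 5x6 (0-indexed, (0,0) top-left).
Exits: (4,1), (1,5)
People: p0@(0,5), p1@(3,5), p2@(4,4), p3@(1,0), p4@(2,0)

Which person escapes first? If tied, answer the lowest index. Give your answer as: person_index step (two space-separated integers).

Step 1: p0:(0,5)->(1,5)->EXIT | p1:(3,5)->(2,5) | p2:(4,4)->(4,3) | p3:(1,0)->(2,0) | p4:(2,0)->(3,0)
Step 2: p0:escaped | p1:(2,5)->(1,5)->EXIT | p2:(4,3)->(4,2) | p3:(2,0)->(3,0) | p4:(3,0)->(4,0)
Step 3: p0:escaped | p1:escaped | p2:(4,2)->(4,1)->EXIT | p3:(3,0)->(4,0) | p4:(4,0)->(4,1)->EXIT
Step 4: p0:escaped | p1:escaped | p2:escaped | p3:(4,0)->(4,1)->EXIT | p4:escaped
Exit steps: [1, 2, 3, 4, 3]
First to escape: p0 at step 1

Answer: 0 1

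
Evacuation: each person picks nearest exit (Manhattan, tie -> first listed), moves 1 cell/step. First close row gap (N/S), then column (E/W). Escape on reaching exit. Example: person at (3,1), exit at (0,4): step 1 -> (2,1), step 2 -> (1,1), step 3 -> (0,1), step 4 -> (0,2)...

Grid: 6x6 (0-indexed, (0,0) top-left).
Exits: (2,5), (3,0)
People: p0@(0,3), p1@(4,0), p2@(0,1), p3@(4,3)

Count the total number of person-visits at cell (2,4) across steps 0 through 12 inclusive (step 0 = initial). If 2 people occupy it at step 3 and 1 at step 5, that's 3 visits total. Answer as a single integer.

Step 0: p0@(0,3) p1@(4,0) p2@(0,1) p3@(4,3) -> at (2,4): 0 [-], cum=0
Step 1: p0@(1,3) p1@ESC p2@(1,1) p3@(3,3) -> at (2,4): 0 [-], cum=0
Step 2: p0@(2,3) p1@ESC p2@(2,1) p3@(2,3) -> at (2,4): 0 [-], cum=0
Step 3: p0@(2,4) p1@ESC p2@(3,1) p3@(2,4) -> at (2,4): 2 [p0,p3], cum=2
Step 4: p0@ESC p1@ESC p2@ESC p3@ESC -> at (2,4): 0 [-], cum=2
Total visits = 2

Answer: 2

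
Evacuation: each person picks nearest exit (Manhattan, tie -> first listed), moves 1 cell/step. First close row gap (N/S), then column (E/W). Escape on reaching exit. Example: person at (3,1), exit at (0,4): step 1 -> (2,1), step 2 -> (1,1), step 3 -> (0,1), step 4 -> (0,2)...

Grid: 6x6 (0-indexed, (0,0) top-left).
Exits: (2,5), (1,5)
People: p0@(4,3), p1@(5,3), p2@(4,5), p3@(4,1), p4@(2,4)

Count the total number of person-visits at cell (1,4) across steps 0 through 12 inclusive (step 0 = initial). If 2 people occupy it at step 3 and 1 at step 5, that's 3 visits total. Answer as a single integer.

Answer: 0

Derivation:
Step 0: p0@(4,3) p1@(5,3) p2@(4,5) p3@(4,1) p4@(2,4) -> at (1,4): 0 [-], cum=0
Step 1: p0@(3,3) p1@(4,3) p2@(3,5) p3@(3,1) p4@ESC -> at (1,4): 0 [-], cum=0
Step 2: p0@(2,3) p1@(3,3) p2@ESC p3@(2,1) p4@ESC -> at (1,4): 0 [-], cum=0
Step 3: p0@(2,4) p1@(2,3) p2@ESC p3@(2,2) p4@ESC -> at (1,4): 0 [-], cum=0
Step 4: p0@ESC p1@(2,4) p2@ESC p3@(2,3) p4@ESC -> at (1,4): 0 [-], cum=0
Step 5: p0@ESC p1@ESC p2@ESC p3@(2,4) p4@ESC -> at (1,4): 0 [-], cum=0
Step 6: p0@ESC p1@ESC p2@ESC p3@ESC p4@ESC -> at (1,4): 0 [-], cum=0
Total visits = 0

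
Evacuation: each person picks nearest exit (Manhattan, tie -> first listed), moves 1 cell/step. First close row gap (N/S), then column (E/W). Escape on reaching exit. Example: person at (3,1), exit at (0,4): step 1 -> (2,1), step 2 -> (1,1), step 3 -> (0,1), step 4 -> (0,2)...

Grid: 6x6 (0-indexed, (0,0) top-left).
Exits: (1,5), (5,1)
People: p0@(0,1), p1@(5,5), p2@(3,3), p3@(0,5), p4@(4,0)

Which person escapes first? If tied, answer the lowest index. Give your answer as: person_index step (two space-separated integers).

Step 1: p0:(0,1)->(1,1) | p1:(5,5)->(4,5) | p2:(3,3)->(2,3) | p3:(0,5)->(1,5)->EXIT | p4:(4,0)->(5,0)
Step 2: p0:(1,1)->(1,2) | p1:(4,5)->(3,5) | p2:(2,3)->(1,3) | p3:escaped | p4:(5,0)->(5,1)->EXIT
Step 3: p0:(1,2)->(1,3) | p1:(3,5)->(2,5) | p2:(1,3)->(1,4) | p3:escaped | p4:escaped
Step 4: p0:(1,3)->(1,4) | p1:(2,5)->(1,5)->EXIT | p2:(1,4)->(1,5)->EXIT | p3:escaped | p4:escaped
Step 5: p0:(1,4)->(1,5)->EXIT | p1:escaped | p2:escaped | p3:escaped | p4:escaped
Exit steps: [5, 4, 4, 1, 2]
First to escape: p3 at step 1

Answer: 3 1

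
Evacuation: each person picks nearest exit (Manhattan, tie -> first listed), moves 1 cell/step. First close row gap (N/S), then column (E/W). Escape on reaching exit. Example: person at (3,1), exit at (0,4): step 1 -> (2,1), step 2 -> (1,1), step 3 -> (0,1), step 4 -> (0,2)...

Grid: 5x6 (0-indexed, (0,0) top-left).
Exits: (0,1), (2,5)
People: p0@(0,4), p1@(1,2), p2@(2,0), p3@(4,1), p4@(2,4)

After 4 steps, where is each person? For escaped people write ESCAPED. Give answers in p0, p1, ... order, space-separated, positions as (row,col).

Step 1: p0:(0,4)->(0,3) | p1:(1,2)->(0,2) | p2:(2,0)->(1,0) | p3:(4,1)->(3,1) | p4:(2,4)->(2,5)->EXIT
Step 2: p0:(0,3)->(0,2) | p1:(0,2)->(0,1)->EXIT | p2:(1,0)->(0,0) | p3:(3,1)->(2,1) | p4:escaped
Step 3: p0:(0,2)->(0,1)->EXIT | p1:escaped | p2:(0,0)->(0,1)->EXIT | p3:(2,1)->(1,1) | p4:escaped
Step 4: p0:escaped | p1:escaped | p2:escaped | p3:(1,1)->(0,1)->EXIT | p4:escaped

ESCAPED ESCAPED ESCAPED ESCAPED ESCAPED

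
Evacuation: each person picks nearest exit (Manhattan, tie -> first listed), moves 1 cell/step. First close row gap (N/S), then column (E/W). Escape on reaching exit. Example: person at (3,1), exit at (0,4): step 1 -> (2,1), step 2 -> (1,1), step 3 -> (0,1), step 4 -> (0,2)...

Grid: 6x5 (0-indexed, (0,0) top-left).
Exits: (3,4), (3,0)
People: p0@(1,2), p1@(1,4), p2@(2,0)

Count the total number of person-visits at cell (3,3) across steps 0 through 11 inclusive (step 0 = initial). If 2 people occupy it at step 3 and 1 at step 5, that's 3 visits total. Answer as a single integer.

Answer: 1

Derivation:
Step 0: p0@(1,2) p1@(1,4) p2@(2,0) -> at (3,3): 0 [-], cum=0
Step 1: p0@(2,2) p1@(2,4) p2@ESC -> at (3,3): 0 [-], cum=0
Step 2: p0@(3,2) p1@ESC p2@ESC -> at (3,3): 0 [-], cum=0
Step 3: p0@(3,3) p1@ESC p2@ESC -> at (3,3): 1 [p0], cum=1
Step 4: p0@ESC p1@ESC p2@ESC -> at (3,3): 0 [-], cum=1
Total visits = 1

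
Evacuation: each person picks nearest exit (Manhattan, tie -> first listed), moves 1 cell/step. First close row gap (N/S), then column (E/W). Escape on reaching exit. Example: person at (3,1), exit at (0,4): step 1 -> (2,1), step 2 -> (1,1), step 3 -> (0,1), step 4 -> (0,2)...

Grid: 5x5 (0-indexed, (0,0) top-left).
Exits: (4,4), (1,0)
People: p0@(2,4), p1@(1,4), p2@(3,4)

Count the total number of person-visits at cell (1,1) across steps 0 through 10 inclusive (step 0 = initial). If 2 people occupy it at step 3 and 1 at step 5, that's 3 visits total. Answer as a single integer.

Step 0: p0@(2,4) p1@(1,4) p2@(3,4) -> at (1,1): 0 [-], cum=0
Step 1: p0@(3,4) p1@(2,4) p2@ESC -> at (1,1): 0 [-], cum=0
Step 2: p0@ESC p1@(3,4) p2@ESC -> at (1,1): 0 [-], cum=0
Step 3: p0@ESC p1@ESC p2@ESC -> at (1,1): 0 [-], cum=0
Total visits = 0

Answer: 0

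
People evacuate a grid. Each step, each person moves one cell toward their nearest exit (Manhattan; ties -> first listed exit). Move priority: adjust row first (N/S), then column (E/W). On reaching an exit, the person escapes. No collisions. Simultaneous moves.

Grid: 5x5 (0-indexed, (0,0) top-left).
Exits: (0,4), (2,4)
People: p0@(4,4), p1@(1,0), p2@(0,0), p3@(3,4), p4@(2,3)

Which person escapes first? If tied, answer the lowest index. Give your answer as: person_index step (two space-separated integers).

Step 1: p0:(4,4)->(3,4) | p1:(1,0)->(0,0) | p2:(0,0)->(0,1) | p3:(3,4)->(2,4)->EXIT | p4:(2,3)->(2,4)->EXIT
Step 2: p0:(3,4)->(2,4)->EXIT | p1:(0,0)->(0,1) | p2:(0,1)->(0,2) | p3:escaped | p4:escaped
Step 3: p0:escaped | p1:(0,1)->(0,2) | p2:(0,2)->(0,3) | p3:escaped | p4:escaped
Step 4: p0:escaped | p1:(0,2)->(0,3) | p2:(0,3)->(0,4)->EXIT | p3:escaped | p4:escaped
Step 5: p0:escaped | p1:(0,3)->(0,4)->EXIT | p2:escaped | p3:escaped | p4:escaped
Exit steps: [2, 5, 4, 1, 1]
First to escape: p3 at step 1

Answer: 3 1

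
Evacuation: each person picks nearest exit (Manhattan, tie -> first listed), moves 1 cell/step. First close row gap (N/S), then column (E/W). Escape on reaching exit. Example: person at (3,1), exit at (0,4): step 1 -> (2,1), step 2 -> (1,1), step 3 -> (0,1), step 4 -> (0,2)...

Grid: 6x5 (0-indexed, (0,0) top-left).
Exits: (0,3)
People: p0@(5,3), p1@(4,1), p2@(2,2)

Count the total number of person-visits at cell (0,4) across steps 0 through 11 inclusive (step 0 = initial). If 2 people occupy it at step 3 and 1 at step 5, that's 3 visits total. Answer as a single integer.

Step 0: p0@(5,3) p1@(4,1) p2@(2,2) -> at (0,4): 0 [-], cum=0
Step 1: p0@(4,3) p1@(3,1) p2@(1,2) -> at (0,4): 0 [-], cum=0
Step 2: p0@(3,3) p1@(2,1) p2@(0,2) -> at (0,4): 0 [-], cum=0
Step 3: p0@(2,3) p1@(1,1) p2@ESC -> at (0,4): 0 [-], cum=0
Step 4: p0@(1,3) p1@(0,1) p2@ESC -> at (0,4): 0 [-], cum=0
Step 5: p0@ESC p1@(0,2) p2@ESC -> at (0,4): 0 [-], cum=0
Step 6: p0@ESC p1@ESC p2@ESC -> at (0,4): 0 [-], cum=0
Total visits = 0

Answer: 0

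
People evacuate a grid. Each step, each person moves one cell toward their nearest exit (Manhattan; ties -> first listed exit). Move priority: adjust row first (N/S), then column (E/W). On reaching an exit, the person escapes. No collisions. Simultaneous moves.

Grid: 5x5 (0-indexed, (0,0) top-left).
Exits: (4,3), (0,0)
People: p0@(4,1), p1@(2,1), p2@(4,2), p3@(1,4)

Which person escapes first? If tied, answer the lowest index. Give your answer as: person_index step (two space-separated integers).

Answer: 2 1

Derivation:
Step 1: p0:(4,1)->(4,2) | p1:(2,1)->(1,1) | p2:(4,2)->(4,3)->EXIT | p3:(1,4)->(2,4)
Step 2: p0:(4,2)->(4,3)->EXIT | p1:(1,1)->(0,1) | p2:escaped | p3:(2,4)->(3,4)
Step 3: p0:escaped | p1:(0,1)->(0,0)->EXIT | p2:escaped | p3:(3,4)->(4,4)
Step 4: p0:escaped | p1:escaped | p2:escaped | p3:(4,4)->(4,3)->EXIT
Exit steps: [2, 3, 1, 4]
First to escape: p2 at step 1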